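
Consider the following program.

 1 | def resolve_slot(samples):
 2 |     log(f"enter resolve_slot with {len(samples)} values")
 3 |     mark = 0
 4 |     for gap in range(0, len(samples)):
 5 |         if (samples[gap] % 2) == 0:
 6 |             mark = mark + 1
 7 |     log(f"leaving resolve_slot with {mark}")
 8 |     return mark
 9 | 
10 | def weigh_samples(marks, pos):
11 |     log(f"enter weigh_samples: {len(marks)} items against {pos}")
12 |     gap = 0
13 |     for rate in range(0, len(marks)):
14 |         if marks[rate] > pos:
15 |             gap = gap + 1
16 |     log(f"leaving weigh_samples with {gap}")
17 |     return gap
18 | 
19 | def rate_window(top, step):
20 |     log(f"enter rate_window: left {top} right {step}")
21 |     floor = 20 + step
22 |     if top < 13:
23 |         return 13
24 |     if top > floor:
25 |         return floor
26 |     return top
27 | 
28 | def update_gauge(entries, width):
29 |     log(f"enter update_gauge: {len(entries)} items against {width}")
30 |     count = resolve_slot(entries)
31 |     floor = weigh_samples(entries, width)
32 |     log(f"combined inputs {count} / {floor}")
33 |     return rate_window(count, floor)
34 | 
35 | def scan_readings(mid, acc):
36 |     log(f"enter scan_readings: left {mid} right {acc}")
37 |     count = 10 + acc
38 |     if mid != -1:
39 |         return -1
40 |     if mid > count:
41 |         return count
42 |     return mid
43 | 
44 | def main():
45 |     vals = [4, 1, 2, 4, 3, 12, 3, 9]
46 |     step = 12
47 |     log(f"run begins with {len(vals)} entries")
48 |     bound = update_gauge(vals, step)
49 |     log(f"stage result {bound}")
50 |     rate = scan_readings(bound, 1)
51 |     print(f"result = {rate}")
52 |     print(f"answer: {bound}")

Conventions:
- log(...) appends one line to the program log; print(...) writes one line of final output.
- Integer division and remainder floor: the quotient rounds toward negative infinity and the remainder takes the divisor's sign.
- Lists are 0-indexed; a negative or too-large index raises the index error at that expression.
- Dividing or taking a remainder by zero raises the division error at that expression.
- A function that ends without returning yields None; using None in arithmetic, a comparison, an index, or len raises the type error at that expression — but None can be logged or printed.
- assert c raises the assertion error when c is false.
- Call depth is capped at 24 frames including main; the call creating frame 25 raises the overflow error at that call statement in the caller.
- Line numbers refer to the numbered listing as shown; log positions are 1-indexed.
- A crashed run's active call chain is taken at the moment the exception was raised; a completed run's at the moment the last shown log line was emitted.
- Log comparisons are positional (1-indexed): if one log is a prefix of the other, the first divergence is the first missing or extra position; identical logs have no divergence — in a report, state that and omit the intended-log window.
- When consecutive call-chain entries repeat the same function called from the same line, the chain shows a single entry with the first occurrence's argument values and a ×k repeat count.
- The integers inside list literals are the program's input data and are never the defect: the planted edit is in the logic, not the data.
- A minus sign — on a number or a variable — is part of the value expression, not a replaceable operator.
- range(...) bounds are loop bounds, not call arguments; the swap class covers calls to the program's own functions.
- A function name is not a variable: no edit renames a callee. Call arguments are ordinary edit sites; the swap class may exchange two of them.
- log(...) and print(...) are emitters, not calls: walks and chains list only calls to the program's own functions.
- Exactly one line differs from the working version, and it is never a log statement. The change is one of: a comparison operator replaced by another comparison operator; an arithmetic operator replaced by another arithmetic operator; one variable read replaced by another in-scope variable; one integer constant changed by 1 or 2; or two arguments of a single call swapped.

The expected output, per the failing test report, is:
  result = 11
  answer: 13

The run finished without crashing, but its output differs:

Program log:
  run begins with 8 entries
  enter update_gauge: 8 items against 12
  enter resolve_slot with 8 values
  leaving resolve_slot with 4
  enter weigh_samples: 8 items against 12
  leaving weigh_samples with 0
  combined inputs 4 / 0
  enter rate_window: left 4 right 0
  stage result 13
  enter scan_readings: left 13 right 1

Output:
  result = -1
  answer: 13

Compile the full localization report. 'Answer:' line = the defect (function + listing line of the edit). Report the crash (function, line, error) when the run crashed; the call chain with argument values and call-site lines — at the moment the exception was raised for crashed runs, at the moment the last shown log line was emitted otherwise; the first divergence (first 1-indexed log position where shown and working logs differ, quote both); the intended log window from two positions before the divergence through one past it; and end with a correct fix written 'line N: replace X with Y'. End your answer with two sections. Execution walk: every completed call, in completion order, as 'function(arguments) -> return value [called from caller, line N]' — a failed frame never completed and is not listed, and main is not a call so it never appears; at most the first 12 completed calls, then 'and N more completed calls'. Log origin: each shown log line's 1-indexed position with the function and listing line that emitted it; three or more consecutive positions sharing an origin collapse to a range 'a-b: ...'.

Answer: the defect is in scan_readings at line 38.
Core observation: The two runs log identically and part ways only at the printed values.
Call chain: main -> scan_readings(13, 1) (called at line 50).
First divergence: none (the log streams are identical).
Execution walk:
  resolve_slot([4, 1, 2, 4, 3, 12, 3, 9]) -> 4  [called from update_gauge, line 30]
  weigh_samples([4, 1, 2, 4, 3, 12, 3, 9], 12) -> 0  [called from update_gauge, line 31]
  rate_window(4, 0) -> 13  [called from update_gauge, line 33]
  update_gauge([4, 1, 2, 4, 3, 12, 3, 9], 12) -> 13  [called from main, line 48]
  scan_readings(13, 1) -> -1  [called from main, line 50]
Log origins:
  1 — main, line 47
  2 — update_gauge, line 29
  3 — resolve_slot, line 2
  4 — resolve_slot, line 7
  5 — weigh_samples, line 11
  6 — weigh_samples, line 16
  7 — update_gauge, line 32
  8 — rate_window, line 20
  9 — main, line 49
  10 — scan_readings, line 36
A correct fix: line 38: replace `!=` with `<`.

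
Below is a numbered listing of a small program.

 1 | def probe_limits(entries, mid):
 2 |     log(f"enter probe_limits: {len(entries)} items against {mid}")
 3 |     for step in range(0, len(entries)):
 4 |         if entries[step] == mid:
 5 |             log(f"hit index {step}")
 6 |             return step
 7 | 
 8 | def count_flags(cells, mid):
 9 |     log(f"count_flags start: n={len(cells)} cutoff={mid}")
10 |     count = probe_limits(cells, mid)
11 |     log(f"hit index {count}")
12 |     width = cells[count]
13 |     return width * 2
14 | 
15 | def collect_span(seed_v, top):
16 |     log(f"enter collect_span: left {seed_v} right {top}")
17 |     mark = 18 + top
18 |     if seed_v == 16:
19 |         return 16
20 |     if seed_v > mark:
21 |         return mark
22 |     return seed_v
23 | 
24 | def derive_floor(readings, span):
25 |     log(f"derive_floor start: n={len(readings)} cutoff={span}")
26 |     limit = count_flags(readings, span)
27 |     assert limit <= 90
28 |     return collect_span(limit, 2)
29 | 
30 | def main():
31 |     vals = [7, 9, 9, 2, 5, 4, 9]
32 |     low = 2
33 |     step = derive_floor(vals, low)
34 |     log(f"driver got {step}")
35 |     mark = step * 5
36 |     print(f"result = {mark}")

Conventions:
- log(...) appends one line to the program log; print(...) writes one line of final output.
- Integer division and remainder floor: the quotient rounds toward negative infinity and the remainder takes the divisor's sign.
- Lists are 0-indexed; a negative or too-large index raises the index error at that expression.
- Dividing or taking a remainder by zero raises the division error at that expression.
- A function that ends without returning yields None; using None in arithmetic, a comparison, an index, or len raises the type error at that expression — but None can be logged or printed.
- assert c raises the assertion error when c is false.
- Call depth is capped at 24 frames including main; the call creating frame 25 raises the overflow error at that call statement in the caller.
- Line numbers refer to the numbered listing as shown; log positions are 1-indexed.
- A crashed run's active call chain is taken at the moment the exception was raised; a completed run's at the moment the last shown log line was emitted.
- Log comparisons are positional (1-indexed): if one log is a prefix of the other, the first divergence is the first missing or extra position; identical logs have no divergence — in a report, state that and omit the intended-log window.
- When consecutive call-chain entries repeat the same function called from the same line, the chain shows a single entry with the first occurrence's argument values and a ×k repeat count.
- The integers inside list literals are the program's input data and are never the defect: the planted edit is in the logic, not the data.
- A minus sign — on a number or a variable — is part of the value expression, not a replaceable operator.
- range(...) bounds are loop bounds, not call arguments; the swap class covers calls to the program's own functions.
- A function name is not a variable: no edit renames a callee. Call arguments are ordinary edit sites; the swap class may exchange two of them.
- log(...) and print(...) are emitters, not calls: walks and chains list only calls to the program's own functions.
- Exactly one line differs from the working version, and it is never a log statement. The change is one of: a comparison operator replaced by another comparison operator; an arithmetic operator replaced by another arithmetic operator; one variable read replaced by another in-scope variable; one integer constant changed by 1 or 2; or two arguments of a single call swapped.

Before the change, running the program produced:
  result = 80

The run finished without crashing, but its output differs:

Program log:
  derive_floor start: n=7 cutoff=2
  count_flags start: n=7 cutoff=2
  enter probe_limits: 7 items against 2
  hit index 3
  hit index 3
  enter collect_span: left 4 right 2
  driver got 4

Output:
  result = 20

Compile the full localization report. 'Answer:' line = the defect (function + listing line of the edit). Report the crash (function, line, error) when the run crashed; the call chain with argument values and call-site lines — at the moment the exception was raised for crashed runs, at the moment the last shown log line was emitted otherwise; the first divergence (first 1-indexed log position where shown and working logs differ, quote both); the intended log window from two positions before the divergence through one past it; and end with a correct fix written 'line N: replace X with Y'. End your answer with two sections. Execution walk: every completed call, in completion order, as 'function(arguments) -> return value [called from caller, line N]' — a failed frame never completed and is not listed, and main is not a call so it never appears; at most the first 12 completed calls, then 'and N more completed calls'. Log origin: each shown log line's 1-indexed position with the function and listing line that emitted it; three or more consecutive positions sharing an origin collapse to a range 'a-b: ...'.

Answer: the defect is in collect_span at line 18.
Key fact: Everything matches until log position 7, which reads 'driver got 4' in place of 'driver got 16'.
Call chain: main.
First divergence: position 7 — the shown line 'driver got 4' should read 'driver got 16'.
Intended log window:
  5: hit index 3
  6: enter collect_span: left 4 right 2
  7: driver got 16
Execution walk:
  probe_limits([7, 9, 9, 2, 5, 4, 9], 2) -> 3  [called from count_flags, line 10]
  count_flags([7, 9, 9, 2, 5, 4, 9], 2) -> 4  [called from derive_floor, line 26]
  collect_span(4, 2) -> 4  [called from derive_floor, line 28]
  derive_floor([7, 9, 9, 2, 5, 4, 9], 2) -> 4  [called from main, line 33]
Log origin:
  1: emitted by derive_floor (line 25)
  2: emitted by count_flags (line 9)
  3: emitted by probe_limits (line 2)
  4: emitted by probe_limits (line 5)
  5: emitted by count_flags (line 11)
  6: emitted by collect_span (line 16)
  7: emitted by main (line 34)
A correct fix: line 18: replace `==` with `<`.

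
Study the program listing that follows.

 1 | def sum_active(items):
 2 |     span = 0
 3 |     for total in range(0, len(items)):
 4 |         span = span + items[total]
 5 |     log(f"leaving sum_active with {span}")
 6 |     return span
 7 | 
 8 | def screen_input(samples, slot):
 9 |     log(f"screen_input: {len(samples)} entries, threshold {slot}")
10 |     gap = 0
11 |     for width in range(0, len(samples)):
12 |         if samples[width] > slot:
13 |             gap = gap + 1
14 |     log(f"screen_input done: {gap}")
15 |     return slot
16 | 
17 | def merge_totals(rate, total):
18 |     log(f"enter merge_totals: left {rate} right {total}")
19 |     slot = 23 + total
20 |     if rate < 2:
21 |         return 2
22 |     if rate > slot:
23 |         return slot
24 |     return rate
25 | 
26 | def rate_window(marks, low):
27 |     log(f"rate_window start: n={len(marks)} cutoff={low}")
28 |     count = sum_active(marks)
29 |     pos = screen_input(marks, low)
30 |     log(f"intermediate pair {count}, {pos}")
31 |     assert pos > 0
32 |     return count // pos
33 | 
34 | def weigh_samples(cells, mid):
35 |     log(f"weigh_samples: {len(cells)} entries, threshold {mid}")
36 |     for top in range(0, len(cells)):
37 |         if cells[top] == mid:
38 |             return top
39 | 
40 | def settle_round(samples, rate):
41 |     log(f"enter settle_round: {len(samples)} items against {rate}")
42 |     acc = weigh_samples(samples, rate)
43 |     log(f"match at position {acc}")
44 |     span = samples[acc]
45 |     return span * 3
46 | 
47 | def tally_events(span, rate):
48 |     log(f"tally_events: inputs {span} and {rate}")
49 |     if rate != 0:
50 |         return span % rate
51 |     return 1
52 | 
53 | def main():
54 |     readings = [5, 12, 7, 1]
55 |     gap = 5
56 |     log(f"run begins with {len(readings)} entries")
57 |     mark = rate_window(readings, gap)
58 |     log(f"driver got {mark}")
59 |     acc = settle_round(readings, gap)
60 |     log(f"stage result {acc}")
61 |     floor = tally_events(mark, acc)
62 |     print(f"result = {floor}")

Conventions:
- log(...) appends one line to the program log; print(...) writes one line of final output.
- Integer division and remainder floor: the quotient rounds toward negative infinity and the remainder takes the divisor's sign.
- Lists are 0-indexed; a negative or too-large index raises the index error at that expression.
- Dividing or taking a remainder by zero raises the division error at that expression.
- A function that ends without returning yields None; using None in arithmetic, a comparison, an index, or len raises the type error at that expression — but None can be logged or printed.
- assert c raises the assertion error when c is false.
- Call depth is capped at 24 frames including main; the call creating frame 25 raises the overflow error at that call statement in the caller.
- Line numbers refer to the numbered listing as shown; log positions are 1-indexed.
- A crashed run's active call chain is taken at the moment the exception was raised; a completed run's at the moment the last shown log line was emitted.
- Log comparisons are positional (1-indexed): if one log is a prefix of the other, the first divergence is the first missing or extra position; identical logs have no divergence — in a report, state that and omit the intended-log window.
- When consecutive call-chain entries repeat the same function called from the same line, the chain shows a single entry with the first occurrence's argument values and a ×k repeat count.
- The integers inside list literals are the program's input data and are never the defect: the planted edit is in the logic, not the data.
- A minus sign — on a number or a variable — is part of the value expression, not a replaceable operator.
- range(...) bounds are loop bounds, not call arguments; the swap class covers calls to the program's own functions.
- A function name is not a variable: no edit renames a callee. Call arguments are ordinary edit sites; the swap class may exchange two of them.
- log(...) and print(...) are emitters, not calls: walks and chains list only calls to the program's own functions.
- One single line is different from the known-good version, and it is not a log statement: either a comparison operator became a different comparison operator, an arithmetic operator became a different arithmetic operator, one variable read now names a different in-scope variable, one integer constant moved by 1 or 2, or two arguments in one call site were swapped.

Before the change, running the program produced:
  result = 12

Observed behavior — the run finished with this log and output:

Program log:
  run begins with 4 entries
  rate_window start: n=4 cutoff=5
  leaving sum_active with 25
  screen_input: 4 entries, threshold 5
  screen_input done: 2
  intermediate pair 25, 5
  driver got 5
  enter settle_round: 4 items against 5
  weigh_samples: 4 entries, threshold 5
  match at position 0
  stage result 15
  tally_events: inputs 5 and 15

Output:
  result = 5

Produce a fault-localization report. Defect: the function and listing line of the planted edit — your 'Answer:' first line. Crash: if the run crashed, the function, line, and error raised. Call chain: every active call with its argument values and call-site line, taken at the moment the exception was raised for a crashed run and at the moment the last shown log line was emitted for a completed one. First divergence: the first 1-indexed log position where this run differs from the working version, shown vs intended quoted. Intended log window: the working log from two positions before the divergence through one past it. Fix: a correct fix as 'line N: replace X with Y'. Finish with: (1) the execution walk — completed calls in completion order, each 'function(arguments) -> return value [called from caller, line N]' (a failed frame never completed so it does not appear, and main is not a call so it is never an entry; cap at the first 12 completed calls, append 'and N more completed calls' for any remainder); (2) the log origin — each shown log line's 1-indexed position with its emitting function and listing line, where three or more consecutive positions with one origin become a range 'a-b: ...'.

Answer: the defect is in screen_input at line 15.
Core observation: The log first diverges at position 6: the faulty run prints 'intermediate pair 25, 5' where the working version prints 'intermediate pair 25, 2'.
Call chain: main -> tally_events(5, 15) (called at line 61).
First divergence: position 6; shown 'intermediate pair 25, 5' vs intended 'intermediate pair 25, 2'.
Intended log window:
  4: screen_input: 4 entries, threshold 5
  5: screen_input done: 2
  6: intermediate pair 25, 2
  7: driver got 12
Execution walk:
  sum_active([5, 12, 7, 1]) -> 25  [called from rate_window, line 28]
  screen_input([5, 12, 7, 1], 5) -> 5  [called from rate_window, line 29]
  rate_window([5, 12, 7, 1], 5) -> 5  [called from main, line 57]
  weigh_samples([5, 12, 7, 1], 5) -> 0  [called from settle_round, line 42]
  settle_round([5, 12, 7, 1], 5) -> 15  [called from main, line 59]
  tally_events(5, 15) -> 5  [called from main, line 61]
Log origins:
  1: logged in main at line 56
  2: logged in rate_window at line 27
  3: logged in sum_active at line 5
  4: logged in screen_input at line 9
  5: logged in screen_input at line 14
  6: logged in rate_window at line 30
  7: logged in main at line 58
  8: logged in settle_round at line 41
  9: logged in weigh_samples at line 35
  10: logged in settle_round at line 43
  11: logged in main at line 60
  12: logged in tally_events at line 48
A correct fix: line 15: replace `slot` with `gap`.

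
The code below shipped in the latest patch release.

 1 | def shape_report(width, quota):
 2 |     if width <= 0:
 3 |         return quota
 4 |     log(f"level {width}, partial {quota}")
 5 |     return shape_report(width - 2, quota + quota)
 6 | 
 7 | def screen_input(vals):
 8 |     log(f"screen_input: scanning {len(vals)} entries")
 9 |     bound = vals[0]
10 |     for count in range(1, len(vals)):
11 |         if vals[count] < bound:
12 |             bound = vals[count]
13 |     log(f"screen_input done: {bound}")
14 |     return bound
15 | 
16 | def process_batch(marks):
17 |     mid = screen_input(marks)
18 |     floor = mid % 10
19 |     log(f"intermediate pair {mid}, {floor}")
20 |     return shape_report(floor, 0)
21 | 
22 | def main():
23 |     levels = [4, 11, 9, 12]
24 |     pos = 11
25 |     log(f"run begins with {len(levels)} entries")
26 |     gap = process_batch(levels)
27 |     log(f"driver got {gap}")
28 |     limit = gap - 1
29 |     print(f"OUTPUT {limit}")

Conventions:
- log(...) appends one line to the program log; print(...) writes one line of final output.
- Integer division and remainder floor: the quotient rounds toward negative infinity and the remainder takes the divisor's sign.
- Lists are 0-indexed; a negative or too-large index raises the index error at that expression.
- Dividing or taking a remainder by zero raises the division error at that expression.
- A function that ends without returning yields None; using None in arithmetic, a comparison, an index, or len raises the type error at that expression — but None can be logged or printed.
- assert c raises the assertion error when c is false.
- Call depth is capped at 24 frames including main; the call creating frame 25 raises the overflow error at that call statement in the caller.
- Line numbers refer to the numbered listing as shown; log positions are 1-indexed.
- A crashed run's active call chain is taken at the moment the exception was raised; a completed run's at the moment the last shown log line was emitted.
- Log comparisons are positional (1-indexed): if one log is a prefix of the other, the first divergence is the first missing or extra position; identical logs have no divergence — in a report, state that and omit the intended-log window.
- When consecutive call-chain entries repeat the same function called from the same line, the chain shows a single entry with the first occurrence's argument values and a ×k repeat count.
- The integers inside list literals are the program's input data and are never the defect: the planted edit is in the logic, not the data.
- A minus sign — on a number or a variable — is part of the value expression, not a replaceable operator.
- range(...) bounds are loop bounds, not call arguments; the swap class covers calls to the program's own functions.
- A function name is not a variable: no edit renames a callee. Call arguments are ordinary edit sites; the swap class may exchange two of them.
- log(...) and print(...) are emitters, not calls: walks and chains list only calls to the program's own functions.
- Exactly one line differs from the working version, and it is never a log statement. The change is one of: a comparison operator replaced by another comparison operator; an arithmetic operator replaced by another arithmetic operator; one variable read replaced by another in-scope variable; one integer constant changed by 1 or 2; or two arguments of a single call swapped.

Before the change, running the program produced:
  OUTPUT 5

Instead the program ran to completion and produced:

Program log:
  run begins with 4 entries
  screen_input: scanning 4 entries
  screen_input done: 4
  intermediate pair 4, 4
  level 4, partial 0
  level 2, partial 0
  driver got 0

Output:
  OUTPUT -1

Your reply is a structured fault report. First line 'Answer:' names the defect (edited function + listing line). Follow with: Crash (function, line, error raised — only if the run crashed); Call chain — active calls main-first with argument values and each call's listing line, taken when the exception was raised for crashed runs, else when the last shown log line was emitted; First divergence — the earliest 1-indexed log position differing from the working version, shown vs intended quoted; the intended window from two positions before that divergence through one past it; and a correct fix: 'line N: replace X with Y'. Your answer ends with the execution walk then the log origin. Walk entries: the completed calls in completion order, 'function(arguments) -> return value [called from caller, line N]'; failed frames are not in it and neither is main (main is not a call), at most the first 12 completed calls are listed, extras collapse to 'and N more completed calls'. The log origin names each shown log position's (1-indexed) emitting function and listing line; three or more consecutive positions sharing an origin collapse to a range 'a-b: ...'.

Answer: the defect is in shape_report at line 5.
Key fact: At log position 6 the runs split — shown 'level 2, partial 0', but the working version logs 'level 2, partial 4'.
Call chain: main.
First divergence: at position 6 the run shows 'level 2, partial 0' where the working version logs 'level 2, partial 4'.
Intended log window:
  4: intermediate pair 4, 4
  5: level 4, partial 0
  6: level 2, partial 4
  7: driver got 6
Execution walk:
  screen_input([4, 11, 9, 12]) -> 4  [called from process_batch, line 17]
  shape_report(0, 0) -> 0  [called from shape_report, line 5]
  shape_report(2, 0) -> 0  [called from shape_report, line 5]
  shape_report(4, 0) -> 0  [called from process_batch, line 20]
  process_batch([4, 11, 9, 12]) -> 0  [called from main, line 26]
Log line origins:
  1: from main, line 25
  2: from screen_input, line 8
  3: from screen_input, line 13
  4: from process_batch, line 19
  5: from shape_report, line 4
  6: from shape_report, line 4
  7: from main, line 27
A correct fix: line 5: replace `quota + quota` with `quota + width`.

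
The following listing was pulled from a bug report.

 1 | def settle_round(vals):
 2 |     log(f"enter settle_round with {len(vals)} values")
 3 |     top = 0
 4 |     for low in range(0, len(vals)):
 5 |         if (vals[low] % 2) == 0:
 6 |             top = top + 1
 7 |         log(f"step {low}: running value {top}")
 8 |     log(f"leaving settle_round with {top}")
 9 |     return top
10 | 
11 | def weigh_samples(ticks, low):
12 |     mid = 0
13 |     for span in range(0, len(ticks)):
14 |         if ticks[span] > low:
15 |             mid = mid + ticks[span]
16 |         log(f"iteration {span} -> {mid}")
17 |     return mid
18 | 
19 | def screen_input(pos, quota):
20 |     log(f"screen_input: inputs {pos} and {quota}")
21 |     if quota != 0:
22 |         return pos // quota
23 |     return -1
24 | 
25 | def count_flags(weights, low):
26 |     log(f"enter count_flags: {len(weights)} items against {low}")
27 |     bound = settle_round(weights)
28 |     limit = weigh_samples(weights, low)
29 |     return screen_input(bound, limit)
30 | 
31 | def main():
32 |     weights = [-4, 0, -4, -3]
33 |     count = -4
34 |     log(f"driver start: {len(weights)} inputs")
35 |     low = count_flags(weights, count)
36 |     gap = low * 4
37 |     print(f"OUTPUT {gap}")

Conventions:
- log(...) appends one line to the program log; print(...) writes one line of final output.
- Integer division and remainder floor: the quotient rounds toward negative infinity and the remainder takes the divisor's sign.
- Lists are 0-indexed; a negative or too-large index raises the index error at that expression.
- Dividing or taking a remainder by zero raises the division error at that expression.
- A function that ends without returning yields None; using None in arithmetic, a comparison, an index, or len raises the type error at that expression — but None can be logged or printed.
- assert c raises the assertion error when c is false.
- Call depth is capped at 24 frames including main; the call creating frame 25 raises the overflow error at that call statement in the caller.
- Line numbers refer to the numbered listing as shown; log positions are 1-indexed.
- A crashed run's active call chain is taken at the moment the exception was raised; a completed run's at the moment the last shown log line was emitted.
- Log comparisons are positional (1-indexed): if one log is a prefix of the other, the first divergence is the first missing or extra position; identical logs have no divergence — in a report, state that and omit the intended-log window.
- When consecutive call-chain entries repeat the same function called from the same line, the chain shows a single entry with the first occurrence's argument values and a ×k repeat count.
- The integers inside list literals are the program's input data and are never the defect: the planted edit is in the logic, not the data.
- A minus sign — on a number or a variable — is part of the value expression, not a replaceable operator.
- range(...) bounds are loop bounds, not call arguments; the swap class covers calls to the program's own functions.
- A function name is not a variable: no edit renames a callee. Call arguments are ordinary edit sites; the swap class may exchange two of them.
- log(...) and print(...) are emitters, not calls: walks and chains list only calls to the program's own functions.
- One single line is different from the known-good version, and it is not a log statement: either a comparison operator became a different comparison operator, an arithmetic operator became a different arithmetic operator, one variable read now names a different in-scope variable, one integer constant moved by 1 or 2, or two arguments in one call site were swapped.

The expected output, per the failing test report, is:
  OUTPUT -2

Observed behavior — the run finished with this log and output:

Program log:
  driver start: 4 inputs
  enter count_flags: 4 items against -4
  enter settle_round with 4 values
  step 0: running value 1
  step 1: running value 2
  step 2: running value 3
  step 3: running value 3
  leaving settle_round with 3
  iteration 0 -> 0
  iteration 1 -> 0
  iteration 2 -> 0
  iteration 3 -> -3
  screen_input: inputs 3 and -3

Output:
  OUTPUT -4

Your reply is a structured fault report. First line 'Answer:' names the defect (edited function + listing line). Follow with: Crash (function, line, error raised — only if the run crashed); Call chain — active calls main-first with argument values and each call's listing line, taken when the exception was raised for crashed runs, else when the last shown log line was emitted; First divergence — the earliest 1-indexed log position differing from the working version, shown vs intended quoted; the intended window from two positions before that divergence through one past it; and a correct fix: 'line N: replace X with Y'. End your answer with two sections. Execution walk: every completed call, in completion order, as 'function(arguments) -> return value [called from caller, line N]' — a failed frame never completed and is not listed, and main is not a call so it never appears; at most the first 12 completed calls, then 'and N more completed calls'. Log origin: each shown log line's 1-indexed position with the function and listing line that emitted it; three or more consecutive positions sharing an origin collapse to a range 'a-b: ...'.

Answer: the defect is in main at line 36.
Key observation: Nothing in the log betrays the bug — only the output does.
Call chain: main -> count_flags([-4, 0, -4, -3], -4) (called at line 35) -> screen_input(3, -3) (called at line 29).
First divergence: none; the two logs match at every position.
Execution walk:
  settle_round([-4, 0, -4, -3]) -> 3  [called from count_flags, line 27]
  weigh_samples([-4, 0, -4, -3], -4) -> -3  [called from count_flags, line 28]
  screen_input(3, -3) -> -1  [called from count_flags, line 29]
  count_flags([-4, 0, -4, -3], -4) -> -1  [called from main, line 35]
Origin of each log line:
  1 — main, line 34
  2 — count_flags, line 26
  3 — settle_round, line 2
  4-7 — settle_round, line 7
  8 — settle_round, line 8
  9-12 — weigh_samples, line 16
  13 — screen_input, line 20
A correct fix: line 36: replace `4` with `2`.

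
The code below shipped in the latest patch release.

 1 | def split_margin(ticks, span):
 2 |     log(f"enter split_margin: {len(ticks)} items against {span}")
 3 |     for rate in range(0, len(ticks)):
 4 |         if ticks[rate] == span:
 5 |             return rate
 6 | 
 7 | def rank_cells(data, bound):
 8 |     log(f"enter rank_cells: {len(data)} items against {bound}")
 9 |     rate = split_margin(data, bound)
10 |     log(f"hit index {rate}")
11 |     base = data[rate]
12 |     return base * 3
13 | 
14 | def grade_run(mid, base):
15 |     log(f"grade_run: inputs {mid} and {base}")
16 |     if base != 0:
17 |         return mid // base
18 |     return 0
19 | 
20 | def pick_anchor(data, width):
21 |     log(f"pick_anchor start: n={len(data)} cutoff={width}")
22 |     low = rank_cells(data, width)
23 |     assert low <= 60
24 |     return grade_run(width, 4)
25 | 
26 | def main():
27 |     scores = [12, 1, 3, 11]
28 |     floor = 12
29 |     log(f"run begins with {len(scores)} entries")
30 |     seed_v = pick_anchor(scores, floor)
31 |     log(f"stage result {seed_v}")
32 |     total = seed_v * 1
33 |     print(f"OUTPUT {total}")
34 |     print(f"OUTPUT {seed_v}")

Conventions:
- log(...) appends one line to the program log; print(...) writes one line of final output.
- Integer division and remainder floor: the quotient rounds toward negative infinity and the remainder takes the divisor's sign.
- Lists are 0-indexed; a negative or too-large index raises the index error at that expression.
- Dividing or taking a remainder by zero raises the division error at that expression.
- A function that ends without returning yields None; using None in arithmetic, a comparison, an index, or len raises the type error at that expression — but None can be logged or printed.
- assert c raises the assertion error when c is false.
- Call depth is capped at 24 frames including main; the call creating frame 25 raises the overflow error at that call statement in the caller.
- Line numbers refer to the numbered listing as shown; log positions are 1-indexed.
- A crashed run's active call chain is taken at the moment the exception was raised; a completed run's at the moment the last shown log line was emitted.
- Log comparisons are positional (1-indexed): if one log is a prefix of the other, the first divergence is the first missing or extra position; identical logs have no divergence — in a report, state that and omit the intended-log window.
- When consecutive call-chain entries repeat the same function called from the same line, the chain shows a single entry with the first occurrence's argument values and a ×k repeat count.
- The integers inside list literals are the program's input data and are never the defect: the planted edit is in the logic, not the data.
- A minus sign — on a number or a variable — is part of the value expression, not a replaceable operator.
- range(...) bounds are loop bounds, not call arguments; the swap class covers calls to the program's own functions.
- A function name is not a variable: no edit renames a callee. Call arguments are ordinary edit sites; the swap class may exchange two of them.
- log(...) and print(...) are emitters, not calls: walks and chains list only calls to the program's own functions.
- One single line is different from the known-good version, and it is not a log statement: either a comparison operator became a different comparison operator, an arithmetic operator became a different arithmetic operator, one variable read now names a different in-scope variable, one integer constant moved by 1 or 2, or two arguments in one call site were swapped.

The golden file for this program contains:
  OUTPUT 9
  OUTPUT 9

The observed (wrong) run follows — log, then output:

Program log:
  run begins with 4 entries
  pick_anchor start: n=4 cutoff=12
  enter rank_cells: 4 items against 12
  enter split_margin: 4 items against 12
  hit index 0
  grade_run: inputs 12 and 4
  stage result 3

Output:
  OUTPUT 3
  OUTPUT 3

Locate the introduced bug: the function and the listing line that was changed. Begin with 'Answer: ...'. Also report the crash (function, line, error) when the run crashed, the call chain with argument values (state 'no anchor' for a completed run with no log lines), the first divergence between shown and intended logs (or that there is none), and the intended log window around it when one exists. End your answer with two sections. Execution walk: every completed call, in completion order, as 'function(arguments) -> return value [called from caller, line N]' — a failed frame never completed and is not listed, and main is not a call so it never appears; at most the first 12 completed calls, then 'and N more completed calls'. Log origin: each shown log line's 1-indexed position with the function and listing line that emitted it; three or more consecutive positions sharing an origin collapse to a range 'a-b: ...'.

Answer: the defect is in pick_anchor at line 24.
Key fact: The log first diverges at position 6: the faulty run prints 'grade_run: inputs 12 and 4' where the working version prints 'grade_run: inputs 36 and 4'.
Call chain: main.
First divergence: position 6 — shown 'grade_run: inputs 12 and 4', intended 'grade_run: inputs 36 and 4'.
Intended log window:
  4: enter split_margin: 4 items against 12
  5: hit index 0
  6: grade_run: inputs 36 and 4
  7: stage result 9
Execution walk:
  split_margin([12, 1, 3, 11], 12) -> 0  [called from rank_cells, line 9]
  rank_cells([12, 1, 3, 11], 12) -> 36  [called from pick_anchor, line 22]
  grade_run(12, 4) -> 3  [called from pick_anchor, line 24]
  pick_anchor([12, 1, 3, 11], 12) -> 3  [called from main, line 30]
Log line origins:
  1: from main, line 29
  2: from pick_anchor, line 21
  3: from rank_cells, line 8
  4: from split_margin, line 2
  5: from rank_cells, line 10
  6: from grade_run, line 15
  7: from main, line 31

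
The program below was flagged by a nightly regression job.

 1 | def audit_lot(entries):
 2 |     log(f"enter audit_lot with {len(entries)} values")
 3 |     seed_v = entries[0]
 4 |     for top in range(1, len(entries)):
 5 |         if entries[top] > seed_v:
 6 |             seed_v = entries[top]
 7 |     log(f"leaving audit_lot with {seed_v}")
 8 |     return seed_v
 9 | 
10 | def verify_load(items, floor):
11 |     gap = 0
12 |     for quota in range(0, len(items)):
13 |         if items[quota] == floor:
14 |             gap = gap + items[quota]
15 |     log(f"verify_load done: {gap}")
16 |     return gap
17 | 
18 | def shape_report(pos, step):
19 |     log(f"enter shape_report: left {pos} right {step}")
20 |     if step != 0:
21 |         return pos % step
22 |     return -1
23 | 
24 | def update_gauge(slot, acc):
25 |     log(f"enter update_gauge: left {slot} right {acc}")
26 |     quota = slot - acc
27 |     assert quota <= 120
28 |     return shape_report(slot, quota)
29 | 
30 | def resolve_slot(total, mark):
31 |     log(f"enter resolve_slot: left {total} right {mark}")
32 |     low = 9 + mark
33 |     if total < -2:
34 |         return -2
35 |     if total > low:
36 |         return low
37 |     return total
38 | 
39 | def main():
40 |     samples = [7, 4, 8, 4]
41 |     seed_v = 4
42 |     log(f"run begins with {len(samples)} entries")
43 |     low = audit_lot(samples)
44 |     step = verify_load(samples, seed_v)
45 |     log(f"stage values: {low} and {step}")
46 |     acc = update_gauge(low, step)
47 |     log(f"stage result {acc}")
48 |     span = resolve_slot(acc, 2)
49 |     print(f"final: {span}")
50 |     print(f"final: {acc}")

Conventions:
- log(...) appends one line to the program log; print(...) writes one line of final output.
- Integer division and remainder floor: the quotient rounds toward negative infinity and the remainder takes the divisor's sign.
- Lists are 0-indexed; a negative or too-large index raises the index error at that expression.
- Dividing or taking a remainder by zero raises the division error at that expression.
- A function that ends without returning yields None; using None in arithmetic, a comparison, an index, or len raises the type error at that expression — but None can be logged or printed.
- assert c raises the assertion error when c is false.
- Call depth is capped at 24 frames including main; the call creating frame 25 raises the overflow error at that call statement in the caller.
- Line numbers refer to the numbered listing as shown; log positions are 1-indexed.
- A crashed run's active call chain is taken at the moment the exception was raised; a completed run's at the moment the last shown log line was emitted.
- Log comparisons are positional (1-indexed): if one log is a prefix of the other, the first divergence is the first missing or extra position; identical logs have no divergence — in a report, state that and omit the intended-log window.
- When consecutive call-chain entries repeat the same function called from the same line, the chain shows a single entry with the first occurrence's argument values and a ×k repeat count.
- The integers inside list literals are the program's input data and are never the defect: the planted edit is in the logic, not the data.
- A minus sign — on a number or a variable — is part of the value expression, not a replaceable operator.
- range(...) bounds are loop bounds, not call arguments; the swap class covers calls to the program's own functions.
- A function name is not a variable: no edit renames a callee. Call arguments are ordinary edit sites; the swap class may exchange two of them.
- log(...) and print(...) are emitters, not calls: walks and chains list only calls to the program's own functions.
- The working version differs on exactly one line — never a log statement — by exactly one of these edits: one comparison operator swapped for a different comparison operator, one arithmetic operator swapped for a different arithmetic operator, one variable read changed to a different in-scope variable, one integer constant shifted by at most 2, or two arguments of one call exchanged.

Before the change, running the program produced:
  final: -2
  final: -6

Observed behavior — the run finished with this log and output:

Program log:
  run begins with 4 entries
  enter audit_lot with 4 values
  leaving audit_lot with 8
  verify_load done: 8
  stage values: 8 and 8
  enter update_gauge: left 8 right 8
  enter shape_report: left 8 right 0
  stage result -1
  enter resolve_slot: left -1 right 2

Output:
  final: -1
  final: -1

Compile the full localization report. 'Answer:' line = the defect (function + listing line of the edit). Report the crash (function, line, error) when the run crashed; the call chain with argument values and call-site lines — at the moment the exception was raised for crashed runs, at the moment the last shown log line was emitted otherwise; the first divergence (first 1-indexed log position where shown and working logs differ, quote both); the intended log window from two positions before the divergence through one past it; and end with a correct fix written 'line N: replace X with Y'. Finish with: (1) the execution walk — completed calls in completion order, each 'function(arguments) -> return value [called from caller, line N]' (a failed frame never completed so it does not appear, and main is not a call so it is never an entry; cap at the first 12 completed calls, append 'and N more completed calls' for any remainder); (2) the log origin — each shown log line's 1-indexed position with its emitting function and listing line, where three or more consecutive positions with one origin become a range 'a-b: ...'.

Answer: the defect is in verify_load at line 13.
Key observation: Everything matches until log position 4, which reads 'verify_load done: 8' in place of 'verify_load done: 15'.
Call chain: main -> resolve_slot(-1, 2) (called at line 48).
First divergence: position 4 — the shown line 'verify_load done: 8' should read 'verify_load done: 15'.
Intended log window:
  2: enter audit_lot with 4 values
  3: leaving audit_lot with 8
  4: verify_load done: 15
  5: stage values: 8 and 15
Execution walk:
  audit_lot([7, 4, 8, 4]) -> 8  [called from main, line 43]
  verify_load([7, 4, 8, 4], 4) -> 8  [called from main, line 44]
  shape_report(8, 0) -> -1  [called from update_gauge, line 28]
  update_gauge(8, 8) -> -1  [called from main, line 46]
  resolve_slot(-1, 2) -> -1  [called from main, line 48]
Origin of each log line:
  1: emitted by main (line 42)
  2: emitted by audit_lot (line 2)
  3: emitted by audit_lot (line 7)
  4: emitted by verify_load (line 15)
  5: emitted by main (line 45)
  6: emitted by update_gauge (line 25)
  7: emitted by shape_report (line 19)
  8: emitted by main (line 47)
  9: emitted by resolve_slot (line 31)
A correct fix: line 13: replace `==` with `>`.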